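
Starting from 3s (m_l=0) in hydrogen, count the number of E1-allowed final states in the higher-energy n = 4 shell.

3

E1 requires Δl = ±1, so l_f ∈ {-1, 1}; with 0 ≤ l_f ≤ n_f−1 = 3, the allowed l_f values are {1}.
For l_f = 1: m_f ∈ {m_i−1, m_i, m_i+1} ∩ [−1, 1] = {-1, 0, 1} → 3 states.
Total: 3.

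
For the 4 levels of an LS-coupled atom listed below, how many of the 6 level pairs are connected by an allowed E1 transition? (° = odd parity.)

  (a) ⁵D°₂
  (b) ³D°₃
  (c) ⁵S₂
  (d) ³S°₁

(a)–(b): forbidden (parity, ΔS).
(a)–(c): forbidden (ΔL).
(a)–(d): forbidden (parity, ΔS, ΔL).
(b)–(c): forbidden (ΔS, ΔL).
(b)–(d): forbidden (parity, ΔL, ΔJ).
(c)–(d): forbidden (ΔS, ΔL).
Allowed pairs: 0 of 6.

0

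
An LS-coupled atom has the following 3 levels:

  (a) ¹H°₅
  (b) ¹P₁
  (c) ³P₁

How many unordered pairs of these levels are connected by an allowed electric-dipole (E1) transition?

(a)–(b): forbidden (ΔL, ΔJ).
(a)–(c): forbidden (ΔS, ΔL, ΔJ).
(b)–(c): forbidden (parity, ΔS).
Allowed pairs: 0 of 3.

0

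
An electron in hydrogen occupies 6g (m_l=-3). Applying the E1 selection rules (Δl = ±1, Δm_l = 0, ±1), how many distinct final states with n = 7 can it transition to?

E1 requires Δl = ±1, so l_f ∈ {3, 5}; with 0 ≤ l_f ≤ n_f−1 = 6, the allowed l_f values are {3, 5}.
For l_f = 3: m_f ∈ {m_i−1, m_i, m_i+1} ∩ [−3, 3] = {-3, -2} → 2 states.
For l_f = 5: m_f ∈ {m_i−1, m_i, m_i+1} ∩ [−5, 5] = {-4, -3, -2} → 3 states.
Total: 5.

5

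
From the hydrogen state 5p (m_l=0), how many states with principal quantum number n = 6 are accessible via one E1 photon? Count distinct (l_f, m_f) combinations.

4

E1 requires Δl = ±1, so l_f ∈ {0, 2}; with 0 ≤ l_f ≤ n_f−1 = 5, the allowed l_f values are {0, 2}.
For l_f = 0: m_f ∈ {m_i−1, m_i, m_i+1} ∩ [−0, 0] = {0} → 1 state.
For l_f = 2: m_f ∈ {m_i−1, m_i, m_i+1} ∩ [−2, 2] = {-1, 0, 1} → 3 states.
Total: 4.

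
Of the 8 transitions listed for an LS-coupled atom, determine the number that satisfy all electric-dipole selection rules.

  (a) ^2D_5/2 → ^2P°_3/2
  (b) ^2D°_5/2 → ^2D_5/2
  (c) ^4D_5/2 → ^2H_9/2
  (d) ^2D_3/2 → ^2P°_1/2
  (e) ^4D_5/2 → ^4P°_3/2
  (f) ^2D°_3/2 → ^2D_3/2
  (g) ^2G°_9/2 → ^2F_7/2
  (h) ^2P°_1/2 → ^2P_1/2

7

(a) allowed
(b) allowed
(c) forbidden (parity, ΔS, ΔL, ΔJ fail)
(d) allowed
(e) allowed
(f) allowed
(g) allowed
(h) allowed
Total allowed: 7 of 8.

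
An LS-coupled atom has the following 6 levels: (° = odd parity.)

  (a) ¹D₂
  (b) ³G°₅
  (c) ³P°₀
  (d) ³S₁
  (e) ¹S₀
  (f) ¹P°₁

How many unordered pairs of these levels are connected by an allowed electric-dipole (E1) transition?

(a)–(b): forbidden (ΔS, ΔL, ΔJ).
(a)–(c): forbidden (ΔS, ΔJ).
(a)–(d): forbidden (parity, ΔS, ΔL).
(a)–(e): forbidden (parity, ΔL, ΔJ).
(a)–(f): allowed.
(b)–(c): forbidden (parity, ΔL, ΔJ).
(b)–(d): forbidden (ΔL, ΔJ).
(b)–(e): forbidden (ΔS, ΔL, ΔJ).
(b)–(f): forbidden (parity, ΔS, ΔL, ΔJ).
(c)–(d): allowed.
(c)–(e): forbidden (ΔS, ΔJ).
(c)–(f): forbidden (parity, ΔS).
(d)–(e): forbidden (parity, ΔS, ΔL).
(d)–(f): forbidden (ΔS).
(e)–(f): allowed.
Allowed pairs: 3 of 15.

3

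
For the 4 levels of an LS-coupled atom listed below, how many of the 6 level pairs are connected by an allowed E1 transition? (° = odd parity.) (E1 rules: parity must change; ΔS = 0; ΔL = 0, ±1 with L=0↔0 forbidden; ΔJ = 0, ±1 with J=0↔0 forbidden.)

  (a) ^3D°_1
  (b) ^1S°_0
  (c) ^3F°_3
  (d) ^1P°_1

0

(a)–(b): forbidden (parity, ΔS, ΔL).
(a)–(c): forbidden (parity, ΔJ).
(a)–(d): forbidden (parity, ΔS).
(b)–(c): forbidden (parity, ΔS, ΔL, ΔJ).
(b)–(d): forbidden (parity).
(c)–(d): forbidden (parity, ΔS, ΔL, ΔJ).
Allowed pairs: 0 of 6.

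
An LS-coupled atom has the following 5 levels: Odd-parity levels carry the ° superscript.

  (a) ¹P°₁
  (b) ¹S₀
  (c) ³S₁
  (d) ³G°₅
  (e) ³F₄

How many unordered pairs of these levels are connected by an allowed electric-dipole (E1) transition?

2

(a)–(b): allowed.
(a)–(c): forbidden (ΔS).
(a)–(d): forbidden (parity, ΔS, ΔL, ΔJ).
(a)–(e): forbidden (ΔS, ΔL, ΔJ).
(b)–(c): forbidden (parity, ΔS, ΔL).
(b)–(d): forbidden (ΔS, ΔL, ΔJ).
(b)–(e): forbidden (parity, ΔS, ΔL, ΔJ).
(c)–(d): forbidden (ΔL, ΔJ).
(c)–(e): forbidden (parity, ΔL, ΔJ).
(d)–(e): allowed.
Allowed pairs: 2 of 10.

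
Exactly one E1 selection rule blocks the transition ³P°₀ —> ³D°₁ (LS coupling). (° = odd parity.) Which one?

parity

Initial level: S=1, L=1, J=0, parity odd. Final level: S=1, L=2, J=1, parity odd.
Parity must change: odd → odd — fails.
ΔS = 0: S: 1 → 1 — ok.
ΔL = 0, ±1 (not L=0↔0): L: 1 → 2, ΔL = +1 — ok.
ΔJ = 0, ±1 (not J=0↔0): J: 0 → 1, ΔJ = +1 — ok.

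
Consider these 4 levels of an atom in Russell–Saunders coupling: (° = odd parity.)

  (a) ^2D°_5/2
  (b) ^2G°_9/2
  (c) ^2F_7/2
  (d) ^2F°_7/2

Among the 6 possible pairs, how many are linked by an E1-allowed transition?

(a)–(b): forbidden (parity, ΔL, ΔJ).
(a)–(c): allowed.
(a)–(d): forbidden (parity).
(b)–(c): allowed.
(b)–(d): forbidden (parity).
(c)–(d): allowed.
Allowed pairs: 3 of 6.

3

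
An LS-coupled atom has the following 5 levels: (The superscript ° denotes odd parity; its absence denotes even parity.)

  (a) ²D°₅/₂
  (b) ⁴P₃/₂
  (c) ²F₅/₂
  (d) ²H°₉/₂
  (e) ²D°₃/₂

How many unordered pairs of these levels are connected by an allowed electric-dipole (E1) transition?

2

(a)–(b): forbidden (ΔS).
(a)–(c): allowed.
(a)–(d): forbidden (parity, ΔL, ΔJ).
(a)–(e): forbidden (parity).
(b)–(c): forbidden (parity, ΔS, ΔL).
(b)–(d): forbidden (ΔS, ΔL, ΔJ).
(b)–(e): forbidden (ΔS).
(c)–(d): forbidden (ΔL, ΔJ).
(c)–(e): allowed.
(d)–(e): forbidden (parity, ΔL, ΔJ).
Allowed pairs: 2 of 10.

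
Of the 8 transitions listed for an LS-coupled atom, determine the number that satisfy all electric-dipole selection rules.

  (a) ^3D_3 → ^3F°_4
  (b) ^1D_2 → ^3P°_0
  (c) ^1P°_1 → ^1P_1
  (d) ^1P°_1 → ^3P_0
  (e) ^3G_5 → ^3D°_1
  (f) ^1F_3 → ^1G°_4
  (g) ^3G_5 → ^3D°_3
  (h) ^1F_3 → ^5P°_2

3

(a) allowed
(b) forbidden (ΔS, ΔJ fail)
(c) allowed
(d) forbidden (ΔS fails)
(e) forbidden (ΔL, ΔJ fail)
(f) allowed
(g) forbidden (ΔL, ΔJ fail)
(h) forbidden (ΔS, ΔL fail)
Total allowed: 3 of 8.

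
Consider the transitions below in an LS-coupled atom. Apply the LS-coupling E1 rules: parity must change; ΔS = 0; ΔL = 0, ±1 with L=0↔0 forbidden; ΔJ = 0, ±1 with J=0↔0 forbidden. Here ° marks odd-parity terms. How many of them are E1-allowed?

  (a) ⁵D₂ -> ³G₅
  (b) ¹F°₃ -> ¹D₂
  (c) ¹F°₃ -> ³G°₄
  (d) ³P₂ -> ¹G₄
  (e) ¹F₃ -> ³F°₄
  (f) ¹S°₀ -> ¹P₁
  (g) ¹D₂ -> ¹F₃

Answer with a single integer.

(a) forbidden (parity, ΔS, ΔL, ΔJ fail)
(b) allowed
(c) forbidden (parity, ΔS fail)
(d) forbidden (parity, ΔS, ΔL, ΔJ fail)
(e) forbidden (ΔS fails)
(f) allowed
(g) forbidden (parity fails)
Total allowed: 2 of 7.

2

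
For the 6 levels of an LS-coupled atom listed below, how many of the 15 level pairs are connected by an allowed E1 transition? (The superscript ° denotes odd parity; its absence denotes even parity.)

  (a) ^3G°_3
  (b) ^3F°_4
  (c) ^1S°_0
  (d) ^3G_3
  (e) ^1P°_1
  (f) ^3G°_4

(a)–(b): forbidden (parity).
(a)–(c): forbidden (parity, ΔS, ΔL, ΔJ).
(a)–(d): allowed.
(a)–(e): forbidden (parity, ΔS, ΔL, ΔJ).
(a)–(f): forbidden (parity).
(b)–(c): forbidden (parity, ΔS, ΔL, ΔJ).
(b)–(d): allowed.
(b)–(e): forbidden (parity, ΔS, ΔL, ΔJ).
(b)–(f): forbidden (parity).
(c)–(d): forbidden (ΔS, ΔL, ΔJ).
(c)–(e): forbidden (parity).
(c)–(f): forbidden (parity, ΔS, ΔL, ΔJ).
(d)–(e): forbidden (ΔS, ΔL, ΔJ).
(d)–(f): allowed.
(e)–(f): forbidden (parity, ΔS, ΔL, ΔJ).
Allowed pairs: 3 of 15.

3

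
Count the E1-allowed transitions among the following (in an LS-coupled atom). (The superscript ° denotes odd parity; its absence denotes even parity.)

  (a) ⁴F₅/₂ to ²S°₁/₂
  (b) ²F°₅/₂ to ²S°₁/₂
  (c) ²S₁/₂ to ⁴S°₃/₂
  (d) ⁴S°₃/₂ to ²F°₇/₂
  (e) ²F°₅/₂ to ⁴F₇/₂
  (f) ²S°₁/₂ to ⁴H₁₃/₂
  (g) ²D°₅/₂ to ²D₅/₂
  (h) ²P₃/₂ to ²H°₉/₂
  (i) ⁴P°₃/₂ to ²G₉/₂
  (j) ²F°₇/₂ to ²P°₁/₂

(a) forbidden (ΔS, ΔL, ΔJ fail)
(b) forbidden (parity, ΔL, ΔJ fail)
(c) forbidden (ΔS, ΔL fail)
(d) forbidden (parity, ΔS, ΔL, ΔJ fail)
(e) forbidden (ΔS fails)
(f) forbidden (ΔS, ΔL, ΔJ fail)
(g) allowed
(h) forbidden (ΔL, ΔJ fail)
(i) forbidden (ΔS, ΔL, ΔJ fail)
(j) forbidden (parity, ΔL, ΔJ fail)
Total allowed: 1 of 10.

1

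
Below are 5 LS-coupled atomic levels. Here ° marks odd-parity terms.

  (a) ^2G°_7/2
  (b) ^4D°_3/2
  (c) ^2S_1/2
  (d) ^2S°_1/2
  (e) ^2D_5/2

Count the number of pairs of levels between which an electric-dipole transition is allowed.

0

(a)–(b): forbidden (parity, ΔS, ΔL, ΔJ).
(a)–(c): forbidden (ΔL, ΔJ).
(a)–(d): forbidden (parity, ΔL, ΔJ).
(a)–(e): forbidden (ΔL).
(b)–(c): forbidden (ΔS, ΔL).
(b)–(d): forbidden (parity, ΔS, ΔL).
(b)–(e): forbidden (ΔS).
(c)–(d): forbidden (ΔL).
(c)–(e): forbidden (parity, ΔL, ΔJ).
(d)–(e): forbidden (ΔL, ΔJ).
Allowed pairs: 0 of 10.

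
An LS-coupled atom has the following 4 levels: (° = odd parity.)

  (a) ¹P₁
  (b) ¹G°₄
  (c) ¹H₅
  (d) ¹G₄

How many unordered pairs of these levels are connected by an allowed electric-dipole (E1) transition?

2

(a)–(b): forbidden (ΔL, ΔJ).
(a)–(c): forbidden (parity, ΔL, ΔJ).
(a)–(d): forbidden (parity, ΔL, ΔJ).
(b)–(c): allowed.
(b)–(d): allowed.
(c)–(d): forbidden (parity).
Allowed pairs: 2 of 6.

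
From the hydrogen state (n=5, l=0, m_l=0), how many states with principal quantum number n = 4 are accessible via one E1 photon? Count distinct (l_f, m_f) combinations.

E1 requires Δl = ±1, so l_f ∈ {-1, 1}; with 0 ≤ l_f ≤ n_f−1 = 3, the allowed l_f values are {1}.
For l_f = 1: m_f ∈ {m_i−1, m_i, m_i+1} ∩ [−1, 1] = {-1, 0, 1} → 3 states.
Total: 3.

3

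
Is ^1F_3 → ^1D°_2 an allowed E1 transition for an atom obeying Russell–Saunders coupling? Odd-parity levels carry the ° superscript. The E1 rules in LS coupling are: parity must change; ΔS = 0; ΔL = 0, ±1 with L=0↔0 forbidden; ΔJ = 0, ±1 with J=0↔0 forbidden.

allowed

ΔS = 0: S: 0 → 0 — satisfied.
Parity must change: even → odd — satisfied.
ΔJ = 0, ±1 (not J=0↔0): J: 3 → 2, ΔJ = -1 — satisfied.
ΔL = 0, ±1 (not L=0↔0): L: 3 → 2, ΔL = -1 — satisfied.
All four E1 rules are satisfied.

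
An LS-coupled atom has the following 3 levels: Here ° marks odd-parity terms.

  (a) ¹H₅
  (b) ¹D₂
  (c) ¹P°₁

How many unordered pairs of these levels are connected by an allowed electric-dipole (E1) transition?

1

(a)–(b): forbidden (parity, ΔL, ΔJ).
(a)–(c): forbidden (ΔL, ΔJ).
(b)–(c): allowed.
Allowed pairs: 1 of 3.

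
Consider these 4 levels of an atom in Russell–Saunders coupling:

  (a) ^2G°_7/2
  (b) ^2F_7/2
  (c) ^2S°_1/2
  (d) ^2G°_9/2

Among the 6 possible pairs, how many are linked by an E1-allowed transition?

2

(a)–(b): allowed.
(a)–(c): forbidden (parity, ΔL, ΔJ).
(a)–(d): forbidden (parity).
(b)–(c): forbidden (ΔL, ΔJ).
(b)–(d): allowed.
(c)–(d): forbidden (parity, ΔL, ΔJ).
Allowed pairs: 2 of 6.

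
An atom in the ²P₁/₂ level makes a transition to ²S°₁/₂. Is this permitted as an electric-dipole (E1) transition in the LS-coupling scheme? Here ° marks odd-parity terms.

allowed

Initial level: S=1/2, L=1, J=1/2, parity even. Final level: S=1/2, L=0, J=1/2, parity odd.
Parity must change: even → odd — satisfied.
ΔS = 0: S: 1/2 → 1/2 — satisfied.
ΔL = 0, ±1 (not L=0↔0): L: 1 → 0, ΔL = -1 — satisfied.
ΔJ = 0, ±1 (not J=0↔0): J: 1/2 → 1/2, ΔJ = +0 — satisfied.
All four E1 rules are satisfied.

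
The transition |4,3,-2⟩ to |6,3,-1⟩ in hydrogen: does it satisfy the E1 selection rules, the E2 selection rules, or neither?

E2

Δl = 3 − 3 = +0; l_i + l_f = 6.
Δm_l = +1.
E1 (Δl = ±1, |Δm_l| ≤ 1): not satisfied.
E2 (Δl = 0,±2, l_i+l_f ≥ 2, |Δm_l| ≤ 2): satisfied.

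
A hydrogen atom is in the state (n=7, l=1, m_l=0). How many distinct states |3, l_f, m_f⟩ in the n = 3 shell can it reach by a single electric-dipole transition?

4

E1 requires Δl = ±1, so l_f ∈ {0, 2}; with 0 ≤ l_f ≤ n_f−1 = 2, the allowed l_f values are {0, 2}.
For l_f = 0: m_f ∈ {m_i−1, m_i, m_i+1} ∩ [−0, 0] = {0} → 1 state.
For l_f = 2: m_f ∈ {m_i−1, m_i, m_i+1} ∩ [−2, 2] = {-1, 0, 1} → 3 states.
Total: 4.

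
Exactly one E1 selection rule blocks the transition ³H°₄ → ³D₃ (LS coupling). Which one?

Initial level: S=1, L=5, J=4, parity odd. Final level: S=1, L=2, J=3, parity even.
Parity must change: odd → even — passes.
ΔS = 0: S: 1 → 1 — passes.
ΔL = 0, ±1 (not L=0↔0): L: 5 → 2, ΔL = -3 — fails.
ΔJ = 0, ±1 (not J=0↔0): J: 4 → 3, ΔJ = -1 — passes.

the ΔL = 0, ±1 rule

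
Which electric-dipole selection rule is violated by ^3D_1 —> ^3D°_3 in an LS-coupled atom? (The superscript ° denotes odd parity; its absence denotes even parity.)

Parity must change: even → odd — ok.
ΔS = 0: S: 1 → 1 — ok.
ΔL = 0, ±1 (not L=0↔0): L: 2 → 2, ΔL = +0 — ok.
ΔJ = 0, ±1 (not J=0↔0): J: 1 → 3, ΔJ = +2 — fails.

the ΔJ = 0, ±1 rule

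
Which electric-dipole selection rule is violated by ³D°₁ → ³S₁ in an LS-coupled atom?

Initial level: S=1, L=2, J=1, parity odd. Final level: S=1, L=0, J=1, parity even.
ΔL = 0, ±1 (not L=0↔0): L: 2 → 0, ΔL = -2 — violated.
ΔJ = 0, ±1 (not J=0↔0): J: 1 → 1, ΔJ = +0 — satisfied.
ΔS = 0: S: 1 → 1 — satisfied.
Parity must change: odd → even — satisfied.

the ΔL = 0, ±1 rule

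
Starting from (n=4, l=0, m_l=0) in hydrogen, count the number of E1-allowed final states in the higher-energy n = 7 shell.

E1 requires Δl = ±1, so l_f ∈ {-1, 1}; with 0 ≤ l_f ≤ n_f−1 = 6, the allowed l_f values are {1}.
For l_f = 1: m_f ∈ {m_i−1, m_i, m_i+1} ∩ [−1, 1] = {-1, 0, 1} → 3 states.
Total: 3.

3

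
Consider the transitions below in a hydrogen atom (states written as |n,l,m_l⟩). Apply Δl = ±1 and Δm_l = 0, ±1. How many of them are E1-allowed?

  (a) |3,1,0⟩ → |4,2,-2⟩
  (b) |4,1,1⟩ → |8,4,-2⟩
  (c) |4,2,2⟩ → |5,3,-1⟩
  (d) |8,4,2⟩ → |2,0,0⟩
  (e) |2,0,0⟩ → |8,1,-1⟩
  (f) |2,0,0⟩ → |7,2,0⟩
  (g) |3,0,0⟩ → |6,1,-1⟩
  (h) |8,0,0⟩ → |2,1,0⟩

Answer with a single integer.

3

(a) forbidden — Δm_l = -2 (E1 requires Δm_l = 0, ±1)
(b) forbidden — Δl = +3 (E1 requires Δl = ±1); Δm_l = -3 (E1 requires Δm_l = 0, ±1)
(c) forbidden — Δm_l = -3 (E1 requires Δm_l = 0, ±1)
(d) forbidden — Δl = -4 (E1 requires Δl = ±1); Δm_l = -2 (E1 requires Δm_l = 0, ±1)
(e) allowed
(f) forbidden — Δl = +2 (E1 requires Δl = ±1)
(g) allowed
(h) allowed
Total allowed: 3 of 8.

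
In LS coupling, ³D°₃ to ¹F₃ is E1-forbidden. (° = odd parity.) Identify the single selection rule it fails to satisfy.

the ΔS = 0 rule

ΔS = 0: S: 1 → 0 — fails.
Parity must change: odd → even — ok.
ΔL = 0, ±1 (not L=0↔0): L: 2 → 3, ΔL = +1 — ok.
ΔJ = 0, ±1 (not J=0↔0): J: 3 → 3, ΔJ = +0 — ok.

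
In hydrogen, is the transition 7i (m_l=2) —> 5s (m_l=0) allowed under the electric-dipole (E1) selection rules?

forbidden

Initial l = 6, final l = 0, so Δl = -6. E1 requires Δl = ±1: fails.
Δm_l = 0 − (2) = -2. E1 requires Δm_l = 0, ±1: fails.
The transition is electric-dipole forbidden.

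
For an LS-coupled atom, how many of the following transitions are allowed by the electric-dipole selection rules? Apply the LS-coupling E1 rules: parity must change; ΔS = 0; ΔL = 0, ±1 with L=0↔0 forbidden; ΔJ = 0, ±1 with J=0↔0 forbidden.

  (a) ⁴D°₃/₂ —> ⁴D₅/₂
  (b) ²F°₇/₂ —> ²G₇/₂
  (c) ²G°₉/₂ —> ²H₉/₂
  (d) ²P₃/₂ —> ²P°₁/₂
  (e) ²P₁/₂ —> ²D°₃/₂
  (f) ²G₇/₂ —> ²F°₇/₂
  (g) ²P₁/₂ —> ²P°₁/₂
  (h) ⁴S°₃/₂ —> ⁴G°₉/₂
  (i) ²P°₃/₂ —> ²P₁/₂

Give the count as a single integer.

(a) allowed
(b) allowed
(c) allowed
(d) allowed
(e) allowed
(f) allowed
(g) allowed
(h) forbidden (parity, ΔL, ΔJ fail)
(i) allowed
Total allowed: 8 of 9.

8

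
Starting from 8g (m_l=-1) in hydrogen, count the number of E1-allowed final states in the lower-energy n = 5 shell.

E1 requires Δl = ±1, so l_f ∈ {3, 5}; with 0 ≤ l_f ≤ n_f−1 = 4, the allowed l_f values are {3}.
For l_f = 3: m_f ∈ {m_i−1, m_i, m_i+1} ∩ [−3, 3] = {-2, -1, 0} → 3 states.
Total: 3.

3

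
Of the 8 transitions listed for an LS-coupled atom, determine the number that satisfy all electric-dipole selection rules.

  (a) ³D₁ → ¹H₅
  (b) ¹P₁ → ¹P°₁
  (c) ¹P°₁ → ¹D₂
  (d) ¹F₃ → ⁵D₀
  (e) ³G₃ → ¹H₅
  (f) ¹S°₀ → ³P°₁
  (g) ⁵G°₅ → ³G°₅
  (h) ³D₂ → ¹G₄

2

(a) forbidden (parity, ΔS, ΔL, ΔJ fail)
(b) allowed
(c) allowed
(d) forbidden (parity, ΔS, ΔJ fail)
(e) forbidden (parity, ΔS, ΔJ fail)
(f) forbidden (parity, ΔS fail)
(g) forbidden (parity, ΔS fail)
(h) forbidden (parity, ΔS, ΔL, ΔJ fail)
Total allowed: 2 of 8.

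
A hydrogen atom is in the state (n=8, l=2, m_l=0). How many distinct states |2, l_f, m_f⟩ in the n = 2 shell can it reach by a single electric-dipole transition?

3

E1 requires Δl = ±1, so l_f ∈ {1, 3}; with 0 ≤ l_f ≤ n_f−1 = 1, the allowed l_f values are {1}.
For l_f = 1: m_f ∈ {m_i−1, m_i, m_i+1} ∩ [−1, 1] = {-1, 0, 1} → 3 states.
Total: 3.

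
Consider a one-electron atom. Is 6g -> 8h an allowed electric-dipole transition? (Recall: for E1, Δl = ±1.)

allowed

Δl = 5 − 4 = +1; the E1 rule Δl = ±1 is satisfied.
All E1 selection rules are satisfied.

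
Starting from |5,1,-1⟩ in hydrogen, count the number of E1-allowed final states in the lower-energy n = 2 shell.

1

E1 requires Δl = ±1, so l_f ∈ {0, 2}; with 0 ≤ l_f ≤ n_f−1 = 1, the allowed l_f values are {0}.
For l_f = 0: m_f ∈ {m_i−1, m_i, m_i+1} ∩ [−0, 0] = {0} → 1 state.
Total: 1.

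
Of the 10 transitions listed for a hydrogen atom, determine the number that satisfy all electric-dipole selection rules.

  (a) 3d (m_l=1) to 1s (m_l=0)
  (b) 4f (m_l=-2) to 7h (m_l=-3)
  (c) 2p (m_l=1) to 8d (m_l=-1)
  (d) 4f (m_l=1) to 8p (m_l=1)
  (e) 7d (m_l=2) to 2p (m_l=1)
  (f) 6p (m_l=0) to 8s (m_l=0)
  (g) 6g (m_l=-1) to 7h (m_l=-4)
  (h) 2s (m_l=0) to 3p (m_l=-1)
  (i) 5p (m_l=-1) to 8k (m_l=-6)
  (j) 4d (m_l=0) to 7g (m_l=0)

(a) forbidden — Δl = -2 (E1 requires Δl = ±1)
(b) forbidden — Δl = +2 (E1 requires Δl = ±1)
(c) forbidden — Δm_l = -2 (E1 requires Δm_l = 0, ±1)
(d) forbidden — Δl = -2 (E1 requires Δl = ±1)
(e) allowed
(f) allowed
(g) forbidden — Δm_l = -3 (E1 requires Δm_l = 0, ±1)
(h) allowed
(i) forbidden — Δl = +6 (E1 requires Δl = ±1); Δm_l = -5 (E1 requires Δm_l = 0, ±1)
(j) forbidden — Δl = +2 (E1 requires Δl = ±1)
Total allowed: 3 of 10.

3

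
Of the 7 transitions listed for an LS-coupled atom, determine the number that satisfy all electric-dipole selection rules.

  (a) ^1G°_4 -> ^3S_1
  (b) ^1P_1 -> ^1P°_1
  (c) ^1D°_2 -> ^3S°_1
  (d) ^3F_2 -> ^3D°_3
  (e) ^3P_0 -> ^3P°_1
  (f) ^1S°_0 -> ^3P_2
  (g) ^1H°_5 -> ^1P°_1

3

(a) forbidden (ΔS, ΔL, ΔJ fail)
(b) allowed
(c) forbidden (parity, ΔS, ΔL fail)
(d) allowed
(e) allowed
(f) forbidden (ΔS, ΔJ fail)
(g) forbidden (parity, ΔL, ΔJ fail)
Total allowed: 3 of 7.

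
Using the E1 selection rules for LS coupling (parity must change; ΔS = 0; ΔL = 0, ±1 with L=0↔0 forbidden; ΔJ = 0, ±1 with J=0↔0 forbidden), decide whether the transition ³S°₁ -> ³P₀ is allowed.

Reading off the term symbols: S 1→1, L 0→1, J 1→0, parity odd→even.
Parity must change: odd → even — ok.
ΔS = 0: S: 1 → 1 — ok.
ΔL = 0, ±1 (not L=0↔0): L: 0 → 1, ΔL = +1 — ok.
ΔJ = 0, ±1 (not J=0↔0): J: 1 → 0, ΔJ = -1 — ok.
All four E1 rules are satisfied.

allowed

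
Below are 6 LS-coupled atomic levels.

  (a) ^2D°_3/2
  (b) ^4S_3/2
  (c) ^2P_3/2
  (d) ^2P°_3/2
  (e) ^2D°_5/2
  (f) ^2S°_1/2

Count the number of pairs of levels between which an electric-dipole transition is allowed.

(a)–(b): forbidden (ΔS, ΔL).
(a)–(c): allowed.
(a)–(d): forbidden (parity).
(a)–(e): forbidden (parity).
(a)–(f): forbidden (parity, ΔL).
(b)–(c): forbidden (parity, ΔS).
(b)–(d): forbidden (ΔS).
(b)–(e): forbidden (ΔS, ΔL).
(b)–(f): forbidden (ΔS, ΔL).
(c)–(d): allowed.
(c)–(e): allowed.
(c)–(f): allowed.
(d)–(e): forbidden (parity).
(d)–(f): forbidden (parity).
(e)–(f): forbidden (parity, ΔL, ΔJ).
Allowed pairs: 4 of 15.

4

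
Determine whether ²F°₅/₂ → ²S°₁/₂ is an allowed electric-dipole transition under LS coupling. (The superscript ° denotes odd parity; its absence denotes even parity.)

Reading off the term symbols: S 1/2→1/2, L 3→0, J 5/2→1/2, parity odd→odd.
Parity must change: odd → odd — fails.
ΔL = 0, ±1 (not L=0↔0): L: 3 → 0, ΔL = -3 — fails.
ΔS = 0: S: 1/2 → 1/2 — ok.
ΔJ = 0, ±1 (not J=0↔0): J: 5/2 → 1/2, ΔJ = -2 — fails.
Rule(s) violated: parity, ΔL, ΔJ.

forbidden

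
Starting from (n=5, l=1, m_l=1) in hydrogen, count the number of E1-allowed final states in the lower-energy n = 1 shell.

E1 requires Δl = ±1, so l_f ∈ {0, 2}; with 0 ≤ l_f ≤ n_f−1 = 0, the allowed l_f values are {0}.
For l_f = 0: m_f ∈ {m_i−1, m_i, m_i+1} ∩ [−0, 0] = {0} → 1 state.
Total: 1.

1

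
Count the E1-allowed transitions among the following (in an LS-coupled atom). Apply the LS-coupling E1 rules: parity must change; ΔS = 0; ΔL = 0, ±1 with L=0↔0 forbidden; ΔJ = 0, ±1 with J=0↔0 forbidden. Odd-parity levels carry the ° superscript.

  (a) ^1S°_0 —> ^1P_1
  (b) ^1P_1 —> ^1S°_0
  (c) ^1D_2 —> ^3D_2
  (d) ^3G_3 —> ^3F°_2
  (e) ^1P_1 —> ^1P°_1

(a) allowed
(b) allowed
(c) forbidden (parity, ΔS fail)
(d) allowed
(e) allowed
Total allowed: 4 of 5.

4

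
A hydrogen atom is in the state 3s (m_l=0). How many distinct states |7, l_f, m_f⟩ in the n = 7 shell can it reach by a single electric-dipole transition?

3

E1 requires Δl = ±1, so l_f ∈ {-1, 1}; with 0 ≤ l_f ≤ n_f−1 = 6, the allowed l_f values are {1}.
For l_f = 1: m_f ∈ {m_i−1, m_i, m_i+1} ∩ [−1, 1] = {-1, 0, 1} → 3 states.
Total: 3.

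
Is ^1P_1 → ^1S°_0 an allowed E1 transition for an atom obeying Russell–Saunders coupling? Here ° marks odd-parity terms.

Initial level: S=0, L=1, J=1, parity even. Final level: S=0, L=0, J=0, parity odd.
ΔL = 0, ±1 (not L=0↔0): L: 1 → 0, ΔL = -1 — ok.
Parity must change: even → odd — ok.
ΔS = 0: S: 0 → 0 — ok.
ΔJ = 0, ±1 (not J=0↔0): J: 1 → 0, ΔJ = -1 — ok.
All four E1 rules are satisfied.

allowed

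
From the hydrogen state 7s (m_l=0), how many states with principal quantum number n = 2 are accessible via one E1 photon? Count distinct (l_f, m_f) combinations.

E1 requires Δl = ±1, so l_f ∈ {-1, 1}; with 0 ≤ l_f ≤ n_f−1 = 1, the allowed l_f values are {1}.
For l_f = 1: m_f ∈ {m_i−1, m_i, m_i+1} ∩ [−1, 1] = {-1, 0, 1} → 3 states.
Total: 3.

3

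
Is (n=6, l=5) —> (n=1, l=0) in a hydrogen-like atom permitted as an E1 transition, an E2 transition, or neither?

neither

Δl = 0 − 5 = -5; l_i + l_f = 5.
E1 (Δl = ±1): not satisfied.
E2 (Δl = 0,±2, l_i+l_f ≥ 2): not satisfied.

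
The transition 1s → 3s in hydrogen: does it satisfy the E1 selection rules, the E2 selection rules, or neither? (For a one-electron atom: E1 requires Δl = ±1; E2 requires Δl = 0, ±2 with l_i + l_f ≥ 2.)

Δl = 0 − 0 = +0; l_i + l_f = 0.
E1 (Δl = ±1): not satisfied.
E2 (Δl = 0,±2, l_i+l_f ≥ 2): not satisfied.

neither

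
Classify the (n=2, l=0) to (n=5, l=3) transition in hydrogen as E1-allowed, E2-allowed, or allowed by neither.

Δl = 3 − 0 = +3; l_i + l_f = 3.
E1 (Δl = ±1): not satisfied.
E2 (Δl = 0,±2, l_i+l_f ≥ 2): not satisfied.

neither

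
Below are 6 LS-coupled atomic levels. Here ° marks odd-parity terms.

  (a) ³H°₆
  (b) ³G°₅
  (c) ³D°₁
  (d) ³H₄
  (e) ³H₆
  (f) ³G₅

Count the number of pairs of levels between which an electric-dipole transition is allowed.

(a)–(b): forbidden (parity).
(a)–(c): forbidden (parity, ΔL, ΔJ).
(a)–(d): forbidden (ΔJ).
(a)–(e): allowed.
(a)–(f): allowed.
(b)–(c): forbidden (parity, ΔL, ΔJ).
(b)–(d): allowed.
(b)–(e): allowed.
(b)–(f): allowed.
(c)–(d): forbidden (ΔL, ΔJ).
(c)–(e): forbidden (ΔL, ΔJ).
(c)–(f): forbidden (ΔL, ΔJ).
(d)–(e): forbidden (parity, ΔJ).
(d)–(f): forbidden (parity).
(e)–(f): forbidden (parity).
Allowed pairs: 5 of 15.

5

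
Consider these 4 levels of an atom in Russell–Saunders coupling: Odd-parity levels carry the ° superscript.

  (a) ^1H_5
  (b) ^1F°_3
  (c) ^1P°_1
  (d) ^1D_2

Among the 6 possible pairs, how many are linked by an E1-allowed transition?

2

(a)–(b): forbidden (ΔL, ΔJ).
(a)–(c): forbidden (ΔL, ΔJ).
(a)–(d): forbidden (parity, ΔL, ΔJ).
(b)–(c): forbidden (parity, ΔL, ΔJ).
(b)–(d): allowed.
(c)–(d): allowed.
Allowed pairs: 2 of 6.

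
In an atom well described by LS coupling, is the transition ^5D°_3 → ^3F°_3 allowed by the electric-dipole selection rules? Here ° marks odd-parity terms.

Parity must change: odd → odd — fails.
ΔS = 0: S: 2 → 1 — fails.
ΔL = 0, ±1 (not L=0↔0): L: 2 → 3, ΔL = +1 — ok.
ΔJ = 0, ±1 (not J=0↔0): J: 3 → 3, ΔJ = +0 — ok.
Rule(s) violated: parity, ΔS.

forbidden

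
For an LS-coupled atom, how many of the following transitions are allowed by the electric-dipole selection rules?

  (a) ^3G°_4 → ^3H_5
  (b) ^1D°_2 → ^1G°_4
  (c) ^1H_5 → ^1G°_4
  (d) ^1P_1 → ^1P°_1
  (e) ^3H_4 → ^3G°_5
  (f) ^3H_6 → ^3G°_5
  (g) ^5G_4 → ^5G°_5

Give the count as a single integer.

(a) allowed
(b) forbidden (parity, ΔL, ΔJ fail)
(c) allowed
(d) allowed
(e) allowed
(f) allowed
(g) allowed
Total allowed: 6 of 7.

6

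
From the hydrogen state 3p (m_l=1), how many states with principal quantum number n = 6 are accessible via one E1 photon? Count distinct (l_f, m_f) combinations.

4

E1 requires Δl = ±1, so l_f ∈ {0, 2}; with 0 ≤ l_f ≤ n_f−1 = 5, the allowed l_f values are {0, 2}.
For l_f = 0: m_f ∈ {m_i−1, m_i, m_i+1} ∩ [−0, 0] = {0} → 1 state.
For l_f = 2: m_f ∈ {m_i−1, m_i, m_i+1} ∩ [−2, 2] = {0, 1, 2} → 3 states.
Total: 4.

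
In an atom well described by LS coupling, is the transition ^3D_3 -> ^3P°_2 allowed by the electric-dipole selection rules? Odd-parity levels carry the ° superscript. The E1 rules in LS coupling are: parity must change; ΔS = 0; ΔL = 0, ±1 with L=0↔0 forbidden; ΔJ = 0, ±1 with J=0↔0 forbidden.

allowed

Parity must change: even → odd — passes.
ΔS = 0: S: 1 → 1 — passes.
ΔL = 0, ±1 (not L=0↔0): L: 2 → 1, ΔL = -1 — passes.
ΔJ = 0, ±1 (not J=0↔0): J: 3 → 2, ΔJ = -1 — passes.
All four E1 rules are satisfied.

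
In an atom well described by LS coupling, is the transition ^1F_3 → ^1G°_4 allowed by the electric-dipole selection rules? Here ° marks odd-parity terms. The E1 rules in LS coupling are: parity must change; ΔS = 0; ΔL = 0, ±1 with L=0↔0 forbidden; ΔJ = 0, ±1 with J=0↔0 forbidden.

allowed

Initial level: S=0, L=3, J=3, parity even. Final level: S=0, L=4, J=4, parity odd.
Parity must change: even → odd — satisfied.
ΔS = 0: S: 0 → 0 — satisfied.
ΔL = 0, ±1 (not L=0↔0): L: 3 → 4, ΔL = +1 — satisfied.
ΔJ = 0, ±1 (not J=0↔0): J: 3 → 4, ΔJ = +1 — satisfied.
All four E1 rules are satisfied.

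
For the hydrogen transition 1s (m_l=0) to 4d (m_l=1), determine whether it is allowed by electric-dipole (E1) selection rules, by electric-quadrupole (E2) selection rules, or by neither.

E2

Δl = 2 − 0 = +2; l_i + l_f = 2.
Δm_l = +1.
E1 (Δl = ±1, |Δm_l| ≤ 1): not satisfied.
E2 (Δl = 0,±2, l_i+l_f ≥ 2, |Δm_l| ≤ 2): satisfied.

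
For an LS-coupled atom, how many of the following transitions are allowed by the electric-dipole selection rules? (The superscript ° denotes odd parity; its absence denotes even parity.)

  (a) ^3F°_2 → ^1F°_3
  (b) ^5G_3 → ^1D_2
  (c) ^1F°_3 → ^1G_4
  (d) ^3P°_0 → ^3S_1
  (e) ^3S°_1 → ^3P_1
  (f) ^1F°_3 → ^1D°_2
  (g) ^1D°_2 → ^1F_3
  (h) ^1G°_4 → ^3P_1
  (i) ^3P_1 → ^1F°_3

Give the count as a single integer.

(a) forbidden (parity, ΔS fail)
(b) forbidden (parity, ΔS, ΔL fail)
(c) allowed
(d) allowed
(e) allowed
(f) forbidden (parity fails)
(g) allowed
(h) forbidden (ΔS, ΔL, ΔJ fail)
(i) forbidden (ΔS, ΔL, ΔJ fail)
Total allowed: 4 of 9.

4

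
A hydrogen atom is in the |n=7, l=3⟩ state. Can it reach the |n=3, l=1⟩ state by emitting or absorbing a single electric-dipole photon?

forbidden

l: 3 → 1 (Δl = -2). Δl = ±1 fails.
The transition is electric-dipole forbidden.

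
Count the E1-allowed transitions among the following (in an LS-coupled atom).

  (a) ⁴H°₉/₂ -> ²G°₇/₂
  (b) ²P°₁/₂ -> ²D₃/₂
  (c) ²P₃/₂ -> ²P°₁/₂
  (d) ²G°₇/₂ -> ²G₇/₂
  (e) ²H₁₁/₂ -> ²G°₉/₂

(a) forbidden (parity, ΔS fail)
(b) allowed
(c) allowed
(d) allowed
(e) allowed
Total allowed: 4 of 5.

4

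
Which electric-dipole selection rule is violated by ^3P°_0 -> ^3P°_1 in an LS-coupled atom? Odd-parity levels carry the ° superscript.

Initial level: S=1, L=1, J=0, parity odd. Final level: S=1, L=1, J=1, parity odd.
Parity must change: odd → odd — ✗.
ΔS = 0: S: 1 → 1 — ✓.
ΔL = 0, ±1 (not L=0↔0): L: 1 → 1, ΔL = +0 — ✓.
ΔJ = 0, ±1 (not J=0↔0): J: 0 → 1, ΔJ = +1 — ✓.

parity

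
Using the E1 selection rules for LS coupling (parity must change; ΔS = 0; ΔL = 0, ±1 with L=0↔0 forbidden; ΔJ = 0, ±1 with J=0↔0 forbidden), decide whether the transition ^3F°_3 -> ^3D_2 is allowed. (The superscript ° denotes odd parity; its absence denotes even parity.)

Parity must change: odd → even — passes.
ΔS = 0: S: 1 → 1 — passes.
ΔL = 0, ±1 (not L=0↔0): L: 3 → 2, ΔL = -1 — passes.
ΔJ = 0, ±1 (not J=0↔0): J: 3 → 2, ΔJ = -1 — passes.
All four E1 rules are satisfied.

allowed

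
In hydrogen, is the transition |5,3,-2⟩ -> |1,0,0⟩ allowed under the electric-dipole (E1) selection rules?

l: 3 → 0 (Δl = -3). Δl = ±1 fails.
m_l: -2 → 0 (Δm_l = +2). |Δm_l| ≤ 1 fails.
The transition is electric-dipole forbidden.

forbidden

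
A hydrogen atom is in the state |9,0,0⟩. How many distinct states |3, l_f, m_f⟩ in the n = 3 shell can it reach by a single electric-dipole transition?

3

E1 requires Δl = ±1, so l_f ∈ {-1, 1}; with 0 ≤ l_f ≤ n_f−1 = 2, the allowed l_f values are {1}.
For l_f = 1: m_f ∈ {m_i−1, m_i, m_i+1} ∩ [−1, 1] = {-1, 0, 1} → 3 states.
Total: 3.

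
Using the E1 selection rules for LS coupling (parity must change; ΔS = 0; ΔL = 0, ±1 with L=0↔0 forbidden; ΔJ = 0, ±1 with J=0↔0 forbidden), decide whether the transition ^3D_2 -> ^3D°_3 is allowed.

allowed

Reading off the term symbols: S 1→1, L 2→2, J 2→3, parity even→odd.
Parity must change: even → odd — ok.
ΔS = 0: S: 1 → 1 — ok.
ΔL = 0, ±1 (not L=0↔0): L: 2 → 2, ΔL = +0 — ok.
ΔJ = 0, ±1 (not J=0↔0): J: 2 → 3, ΔJ = +1 — ok.
All four E1 rules are satisfied.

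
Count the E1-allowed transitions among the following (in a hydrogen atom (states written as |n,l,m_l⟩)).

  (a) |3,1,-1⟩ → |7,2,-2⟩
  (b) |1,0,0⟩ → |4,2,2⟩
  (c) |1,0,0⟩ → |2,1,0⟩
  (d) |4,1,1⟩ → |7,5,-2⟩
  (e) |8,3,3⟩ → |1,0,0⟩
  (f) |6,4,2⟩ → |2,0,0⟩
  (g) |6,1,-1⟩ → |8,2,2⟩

2

(a) allowed
(b) forbidden — Δl = +2 (E1 requires Δl = ±1); Δm_l = +2 (E1 requires Δm_l = 0, ±1)
(c) allowed
(d) forbidden — Δl = +4 (E1 requires Δl = ±1); Δm_l = -3 (E1 requires Δm_l = 0, ±1)
(e) forbidden — Δl = -3 (E1 requires Δl = ±1); Δm_l = -3 (E1 requires Δm_l = 0, ±1)
(f) forbidden — Δl = -4 (E1 requires Δl = ±1); Δm_l = -2 (E1 requires Δm_l = 0, ±1)
(g) forbidden — Δm_l = +3 (E1 requires Δm_l = 0, ±1)
Total allowed: 2 of 7.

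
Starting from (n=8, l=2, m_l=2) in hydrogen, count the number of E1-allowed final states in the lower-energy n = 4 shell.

4

E1 requires Δl = ±1, so l_f ∈ {1, 3}; with 0 ≤ l_f ≤ n_f−1 = 3, the allowed l_f values are {1, 3}.
For l_f = 1: m_f ∈ {m_i−1, m_i, m_i+1} ∩ [−1, 1] = {1} → 1 state.
For l_f = 3: m_f ∈ {m_i−1, m_i, m_i+1} ∩ [−3, 3] = {1, 2, 3} → 3 states.
Total: 4.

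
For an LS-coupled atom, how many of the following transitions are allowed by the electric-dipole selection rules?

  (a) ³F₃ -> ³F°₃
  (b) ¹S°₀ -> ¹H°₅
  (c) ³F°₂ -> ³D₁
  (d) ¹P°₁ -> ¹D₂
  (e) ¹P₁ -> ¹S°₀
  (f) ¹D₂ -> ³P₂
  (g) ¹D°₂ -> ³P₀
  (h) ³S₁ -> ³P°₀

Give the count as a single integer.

5

(a) allowed
(b) forbidden (parity, ΔL, ΔJ fail)
(c) allowed
(d) allowed
(e) allowed
(f) forbidden (parity, ΔS fail)
(g) forbidden (ΔS, ΔJ fail)
(h) allowed
Total allowed: 5 of 8.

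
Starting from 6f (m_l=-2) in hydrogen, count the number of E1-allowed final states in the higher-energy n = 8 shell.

5

E1 requires Δl = ±1, so l_f ∈ {2, 4}; with 0 ≤ l_f ≤ n_f−1 = 7, the allowed l_f values are {2, 4}.
For l_f = 2: m_f ∈ {m_i−1, m_i, m_i+1} ∩ [−2, 2] = {-2, -1} → 2 states.
For l_f = 4: m_f ∈ {m_i−1, m_i, m_i+1} ∩ [−4, 4] = {-3, -2, -1} → 3 states.
Total: 5.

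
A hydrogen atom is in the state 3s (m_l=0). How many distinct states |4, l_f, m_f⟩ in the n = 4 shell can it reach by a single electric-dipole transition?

3

E1 requires Δl = ±1, so l_f ∈ {-1, 1}; with 0 ≤ l_f ≤ n_f−1 = 3, the allowed l_f values are {1}.
For l_f = 1: m_f ∈ {m_i−1, m_i, m_i+1} ∩ [−1, 1] = {-1, 0, 1} → 3 states.
Total: 3.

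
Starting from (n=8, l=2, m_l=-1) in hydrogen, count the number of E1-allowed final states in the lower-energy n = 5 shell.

5

E1 requires Δl = ±1, so l_f ∈ {1, 3}; with 0 ≤ l_f ≤ n_f−1 = 4, the allowed l_f values are {1, 3}.
For l_f = 1: m_f ∈ {m_i−1, m_i, m_i+1} ∩ [−1, 1] = {-1, 0} → 2 states.
For l_f = 3: m_f ∈ {m_i−1, m_i, m_i+1} ∩ [−3, 3] = {-2, -1, 0} → 3 states.
Total: 5.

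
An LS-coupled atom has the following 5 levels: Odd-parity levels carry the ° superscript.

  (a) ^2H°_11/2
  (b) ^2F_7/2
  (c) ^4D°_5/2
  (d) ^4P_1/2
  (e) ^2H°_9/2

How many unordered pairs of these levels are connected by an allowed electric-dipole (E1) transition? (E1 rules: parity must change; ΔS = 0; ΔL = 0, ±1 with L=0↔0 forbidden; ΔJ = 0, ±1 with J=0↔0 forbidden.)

(a)–(b): forbidden (ΔL, ΔJ).
(a)–(c): forbidden (parity, ΔS, ΔL, ΔJ).
(a)–(d): forbidden (ΔS, ΔL, ΔJ).
(a)–(e): forbidden (parity).
(b)–(c): forbidden (ΔS).
(b)–(d): forbidden (parity, ΔS, ΔL, ΔJ).
(b)–(e): forbidden (ΔL).
(c)–(d): forbidden (ΔJ).
(c)–(e): forbidden (parity, ΔS, ΔL, ΔJ).
(d)–(e): forbidden (ΔS, ΔL, ΔJ).
Allowed pairs: 0 of 10.

0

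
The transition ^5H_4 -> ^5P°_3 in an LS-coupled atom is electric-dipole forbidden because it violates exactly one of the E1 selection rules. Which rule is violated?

Initial level: S=2, L=5, J=4, parity even. Final level: S=2, L=1, J=3, parity odd.
Parity must change: even → odd — satisfied.
ΔS = 0: S: 2 → 2 — satisfied.
ΔL = 0, ±1 (not L=0↔0): L: 5 → 1, ΔL = -4 — violated.
ΔJ = 0, ±1 (not J=0↔0): J: 4 → 3, ΔJ = -1 — satisfied.

the ΔL = 0, ±1 rule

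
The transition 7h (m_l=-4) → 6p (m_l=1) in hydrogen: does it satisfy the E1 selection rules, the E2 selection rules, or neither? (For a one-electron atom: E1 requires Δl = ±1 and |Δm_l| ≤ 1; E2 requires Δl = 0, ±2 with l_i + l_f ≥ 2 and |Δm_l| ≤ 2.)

neither

Δl = 1 − 5 = -4; l_i + l_f = 6.
Δm_l = +5.
E1 (Δl = ±1, |Δm_l| ≤ 1): not satisfied.
E2 (Δl = 0,±2, l_i+l_f ≥ 2, |Δm_l| ≤ 2): not satisfied.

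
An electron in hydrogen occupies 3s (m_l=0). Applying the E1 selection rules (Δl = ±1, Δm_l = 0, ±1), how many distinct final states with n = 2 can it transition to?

3

E1 requires Δl = ±1, so l_f ∈ {-1, 1}; with 0 ≤ l_f ≤ n_f−1 = 1, the allowed l_f values are {1}.
For l_f = 1: m_f ∈ {m_i−1, m_i, m_i+1} ∩ [−1, 1] = {-1, 0, 1} → 3 states.
Total: 3.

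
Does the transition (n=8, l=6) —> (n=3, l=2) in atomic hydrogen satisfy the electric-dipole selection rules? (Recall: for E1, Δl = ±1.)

forbidden

Δl = 2 − 6 = -4; the E1 rule Δl = ±1 is fails.
The transition is electric-dipole forbidden.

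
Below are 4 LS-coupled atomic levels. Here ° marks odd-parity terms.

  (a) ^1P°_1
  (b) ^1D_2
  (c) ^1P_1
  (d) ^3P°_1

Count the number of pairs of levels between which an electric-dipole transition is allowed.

(a)–(b): allowed.
(a)–(c): allowed.
(a)–(d): forbidden (parity, ΔS).
(b)–(c): forbidden (parity).
(b)–(d): forbidden (ΔS).
(c)–(d): forbidden (ΔS).
Allowed pairs: 2 of 6.

2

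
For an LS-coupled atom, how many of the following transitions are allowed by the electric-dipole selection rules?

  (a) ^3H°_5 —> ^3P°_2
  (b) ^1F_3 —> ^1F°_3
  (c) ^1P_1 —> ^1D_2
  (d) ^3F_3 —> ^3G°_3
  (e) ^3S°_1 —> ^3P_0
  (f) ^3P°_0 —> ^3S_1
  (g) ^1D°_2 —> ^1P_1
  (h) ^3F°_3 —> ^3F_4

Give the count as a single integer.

6

(a) forbidden (parity, ΔL, ΔJ fail)
(b) allowed
(c) forbidden (parity fails)
(d) allowed
(e) allowed
(f) allowed
(g) allowed
(h) allowed
Total allowed: 6 of 8.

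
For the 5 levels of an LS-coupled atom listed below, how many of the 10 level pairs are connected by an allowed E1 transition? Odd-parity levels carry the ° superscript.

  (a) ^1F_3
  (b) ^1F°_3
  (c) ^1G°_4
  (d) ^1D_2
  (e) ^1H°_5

3

(a)–(b): allowed.
(a)–(c): allowed.
(a)–(d): forbidden (parity).
(a)–(e): forbidden (ΔL, ΔJ).
(b)–(c): forbidden (parity).
(b)–(d): allowed.
(b)–(e): forbidden (parity, ΔL, ΔJ).
(c)–(d): forbidden (ΔL, ΔJ).
(c)–(e): forbidden (parity).
(d)–(e): forbidden (ΔL, ΔJ).
Allowed pairs: 3 of 10.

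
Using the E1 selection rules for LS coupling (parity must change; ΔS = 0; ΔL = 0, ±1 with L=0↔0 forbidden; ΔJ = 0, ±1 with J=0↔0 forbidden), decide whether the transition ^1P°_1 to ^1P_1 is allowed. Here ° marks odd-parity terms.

Reading off the term symbols: S 0→0, L 1→1, J 1→1, parity odd→even.
Parity must change: odd → even — satisfied.
ΔS = 0: S: 0 → 0 — satisfied.
ΔL = 0, ±1 (not L=0↔0): L: 1 → 1, ΔL = +0 — satisfied.
ΔJ = 0, ±1 (not J=0↔0): J: 1 → 1, ΔJ = +0 — satisfied.
All four E1 rules are satisfied.

allowed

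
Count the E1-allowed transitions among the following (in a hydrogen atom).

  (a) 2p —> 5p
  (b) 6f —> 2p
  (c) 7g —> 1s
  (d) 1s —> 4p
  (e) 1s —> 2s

(a) forbidden — Δl = +0 (E1 requires Δl = ±1)
(b) forbidden — Δl = -2 (E1 requires Δl = ±1)
(c) forbidden — Δl = -4 (E1 requires Δl = ±1)
(d) allowed
(e) forbidden — Δl = +0 (E1 requires Δl = ±1)
Total allowed: 1 of 5.

1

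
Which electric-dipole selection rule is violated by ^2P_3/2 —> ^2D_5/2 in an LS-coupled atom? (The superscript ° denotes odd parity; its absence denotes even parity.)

Reading off the term symbols: S 1/2→1/2, L 1→2, J 3/2→5/2, parity even→even.
ΔL = 0, ±1 (not L=0↔0): L: 1 → 2, ΔL = +1 — passes.
ΔS = 0: S: 1/2 → 1/2 — passes.
Parity must change: even → even — fails.
ΔJ = 0, ±1 (not J=0↔0): J: 3/2 → 5/2, ΔJ = +1 — passes.

parity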